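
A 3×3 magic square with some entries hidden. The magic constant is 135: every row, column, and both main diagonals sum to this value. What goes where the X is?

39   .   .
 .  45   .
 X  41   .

Column 2 needs 135; the known cells sum to 86, so (1,2) = 49.
Main diagonal: 39 + 45 + ? = 135, so (3,3) = 51.
Row 1 needs 135; the known cells sum to 88, so (1,3) = 47.
From row 3, 135 − (41 + 51) gives (3,1) = 43.

43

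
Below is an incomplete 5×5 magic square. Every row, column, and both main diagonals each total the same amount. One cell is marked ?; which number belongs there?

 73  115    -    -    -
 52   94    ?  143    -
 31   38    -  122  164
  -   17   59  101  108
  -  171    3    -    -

Column 2 is complete and sums to 435; that is the magic constant.
The remaining cell in row 3 is (3,3) = 435 − 355 = 80.
The remaining cell in row 4 is (4,1) = 435 − 285 = 150.
Column 1 must total 435; the given cells sum to 306, so (5,1) = 129.
The remaining cell in main diagonal is (5,5) = 435 − 348 = 87.
Anti-diagonal needs 435; the known cells sum to 369, so (1,5) = 66.
The remaining cell in row 5 is (5,4) = 435 − 390 = 45.
The remaining cell in column 4 is (1,4) = 435 − 411 = 24.
The remaining cell in column 5 is (2,5) = 435 − 425 = 10.
Row 1 needs 435; the known cells sum to 278, so (1,3) = 157.
Row 2: 52 + 94 + 143 + 10 + ? = 435, so (2,3) = 136.

136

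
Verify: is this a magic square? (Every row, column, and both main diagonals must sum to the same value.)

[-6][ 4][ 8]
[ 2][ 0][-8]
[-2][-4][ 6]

No — column 1 sums to -6 but anti-diagonal sums to 6.

Row 1: -6 + 4 + 8 = 6.
Row 2: 2 + 0 + (-8) = -6.
Row 3: -2 + (-4) + 6 = 0.
Column 1: -6 + 2 + (-2) = -6.
Column 2: 4 + 0 + (-4) = 0.
Column 3: 8 + (-8) + 6 = 6.
Main diagonal: -6 + 0 + 6 = 0.
Anti-diagonal: 8 + 0 + (-2) = 6.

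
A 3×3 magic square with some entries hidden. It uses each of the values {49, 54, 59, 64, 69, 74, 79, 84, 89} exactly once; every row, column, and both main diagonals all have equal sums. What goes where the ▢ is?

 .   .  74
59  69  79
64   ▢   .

89

The 9 entries sum to 621, so each line sums to 621/3 = 207.
Column 1: 59 + 64 + ? = 207, so (1,1) = 84.
Column 3: 74 + 79 + ? = 207, so (3,3) = 54.
From row 1, 207 − (84 + 74) gives (1,2) = 49.
From row 3, 207 − (64 + 54) gives (3,2) = 89.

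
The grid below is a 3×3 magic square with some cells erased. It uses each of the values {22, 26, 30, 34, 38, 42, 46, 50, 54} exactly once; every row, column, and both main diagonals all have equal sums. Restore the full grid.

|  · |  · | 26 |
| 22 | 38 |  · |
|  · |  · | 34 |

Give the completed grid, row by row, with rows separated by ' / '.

42 46 26 / 22 38 54 / 50 30 34

The 9 entries sum to 342, so each line sums to 342/3 = 114.
Row 2 needs 114; the known cells sum to 60, so (2,3) = 54.
Main diagonal must total 114; the given cells sum to 72, so (1,1) = 42.
Using anti-diagonal: 26 + 38 + ? → (3,1) = 114 − 64 = 50.
Using row 1: 42 + 26 + ? → (1,2) = 114 − 68 = 46.
Row 3 needs 114; the known cells sum to 84, so (3,2) = 30.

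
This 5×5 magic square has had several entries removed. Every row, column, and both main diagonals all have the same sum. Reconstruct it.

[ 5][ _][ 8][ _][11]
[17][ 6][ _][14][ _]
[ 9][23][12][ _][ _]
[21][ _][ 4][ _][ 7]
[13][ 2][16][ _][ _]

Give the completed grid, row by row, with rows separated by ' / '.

Column 1 is already complete: 5 + 17 + 9 + 21 + 13 = 65, so that is the magic constant.
Using column 3: 8 + 12 + 4 + 16 + ? → (2,3) = 65 − 40 = 25.
Anti-diagonal must total 65; the given cells sum to 50, so (4,2) = 15.
Row 2 must total 65; the given cells sum to 62, so (2,5) = 3.
From row 4, 65 − (21 + 15 + 4 + 7) gives (4,4) = 18.
The remaining cell in column 2 is (1,2) = 65 − 46 = 19.
Using main diagonal: 5 + 6 + 12 + 18 + ? → (5,5) = 65 − 41 = 24.
Using row 1: 5 + 19 + 8 + 11 + ? → (1,4) = 65 − 43 = 22.
Row 5: 13 + 2 + 16 + 24 + ? = 65, so (5,4) = 10.
From column 4, 65 − (22 + 14 + 18 + 10) gives (3,4) = 1.
Column 5 must total 65; the given cells sum to 45, so (3,5) = 20.

5 19 8 22 11 / 17 6 25 14 3 / 9 23 12 1 20 / 21 15 4 18 7 / 13 2 16 10 24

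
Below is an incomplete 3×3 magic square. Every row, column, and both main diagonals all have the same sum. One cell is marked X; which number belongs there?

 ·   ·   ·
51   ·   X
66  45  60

63

Row 3 is complete and sums to 171; that is the magic constant.
The remaining cell in column 1 is (1,1) = 171 − 117 = 54.
Main diagonal must total 171; the given cells sum to 114, so (2,2) = 57.
Anti-diagonal: 57 + 66 + ? = 171, so (1,3) = 48.
Row 1 must total 171; the given cells sum to 102, so (1,2) = 69.
Row 2: 51 + 57 + ? = 171, so (2,3) = 63.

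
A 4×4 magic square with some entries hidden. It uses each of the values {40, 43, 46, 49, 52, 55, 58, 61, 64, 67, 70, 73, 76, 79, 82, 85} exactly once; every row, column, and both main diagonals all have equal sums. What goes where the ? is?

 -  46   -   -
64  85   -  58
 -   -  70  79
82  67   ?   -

61

The 16 entries sum to 1000, so each line sums to 1000/4 = 250.
Row 2 must total 250; the given cells sum to 207, so (2,3) = 43.
Using column 2: 46 + 85 + 67 + ? → (3,2) = 250 − 198 = 52.
Anti-diagonal needs 250; the known cells sum to 177, so (1,4) = 73.
Row 3 must total 250; the given cells sum to 201, so (3,1) = 49.
Column 1 must total 250; the given cells sum to 195, so (1,1) = 55.
Using column 4: 73 + 58 + 79 + ? → (4,4) = 250 − 210 = 40.
The remaining cell in row 1 is (1,3) = 250 − 174 = 76.
Row 4 needs 250; the known cells sum to 189, so (4,3) = 61.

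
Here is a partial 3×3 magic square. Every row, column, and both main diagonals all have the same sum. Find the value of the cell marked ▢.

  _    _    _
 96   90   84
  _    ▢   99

78

Row 2 is complete and sums to 270; that is the magic constant.
The remaining cell in column 3 is (1,3) = 270 − 183 = 87.
Main diagonal must total 270; the given cells sum to 189, so (1,1) = 81.
From anti-diagonal, 270 − (87 + 90) gives (3,1) = 93.
Row 1 must total 270; the given cells sum to 168, so (1,2) = 102.
Using row 3: 93 + 99 + ? → (3,2) = 270 − 192 = 78.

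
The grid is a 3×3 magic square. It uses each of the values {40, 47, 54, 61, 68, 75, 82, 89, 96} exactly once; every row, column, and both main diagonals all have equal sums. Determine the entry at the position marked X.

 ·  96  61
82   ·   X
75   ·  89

The 9 entries sum to 612, so each line sums to 612/3 = 204.
Row 1: 96 + 61 + ? = 204, so (1,1) = 47.
Row 3 needs 204; the known cells sum to 164, so (3,2) = 40.
Column 2: 96 + 40 + ? = 204, so (2,2) = 68.
Column 3: 61 + 89 + ? = 204, so (2,3) = 54.

54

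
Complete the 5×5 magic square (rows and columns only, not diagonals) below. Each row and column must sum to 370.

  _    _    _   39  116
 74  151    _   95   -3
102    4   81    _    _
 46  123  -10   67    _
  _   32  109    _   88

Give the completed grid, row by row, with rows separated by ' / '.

From row 2, 370 − (74 + 151 + 95 + (-3)) gives (2,3) = 53.
Row 4 needs 370; the known cells sum to 226, so (4,5) = 144.
Column 2: 151 + 4 + 123 + 32 + ? = 370, so (1,2) = 60.
Column 3 needs 370; the known cells sum to 233, so (1,3) = 137.
The remaining cell in column 5 is (3,5) = 370 − 345 = 25.
The remaining cell in row 1 is (1,1) = 370 − 352 = 18.
Using row 3: 102 + 4 + 81 + 25 + ? → (3,4) = 370 − 212 = 158.
Using column 1: 18 + 74 + 102 + 46 + ? → (5,1) = 370 − 240 = 130.
Column 4: 39 + 95 + 158 + 67 + ? = 370, so (5,4) = 11.

18 60 137 39 116 / 74 151 53 95 -3 / 102 4 81 158 25 / 46 123 -10 67 144 / 130 32 109 11 88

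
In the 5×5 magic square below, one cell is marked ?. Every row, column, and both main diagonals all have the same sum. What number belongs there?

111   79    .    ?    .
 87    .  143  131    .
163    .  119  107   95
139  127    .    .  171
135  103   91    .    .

155

Column 1 is complete and sums to 635; that is the magic constant.
Row 3 needs 635; the known cells sum to 484, so (3,2) = 151.
The remaining cell in column 2 is (2,2) = 635 − 460 = 175.
Anti-diagonal needs 635; the known cells sum to 512, so (1,5) = 123.
The remaining cell in row 2 is (2,5) = 635 − 536 = 99.
The remaining cell in column 5 is (5,5) = 635 − 488 = 147.
Main diagonal: 111 + 175 + 119 + 147 + ? = 635, so (4,4) = 83.
The remaining cell in row 4 is (4,3) = 635 − 520 = 115.
From row 5, 635 − (135 + 103 + 91 + 147) gives (5,4) = 159.
Column 3 must total 635; the given cells sum to 468, so (1,3) = 167.
The remaining cell in column 4 is (1,4) = 635 − 480 = 155.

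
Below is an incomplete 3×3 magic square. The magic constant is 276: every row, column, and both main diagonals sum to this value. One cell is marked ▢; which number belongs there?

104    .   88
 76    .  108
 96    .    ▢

Using row 1: 104 + 88 + ? → (1,2) = 276 − 192 = 84.
Row 2 needs 276; the known cells sum to 184, so (2,2) = 92.
Using column 2: 84 + 92 + ? → (3,2) = 276 − 176 = 100.
Column 3 needs 276; the known cells sum to 196, so (3,3) = 80.

80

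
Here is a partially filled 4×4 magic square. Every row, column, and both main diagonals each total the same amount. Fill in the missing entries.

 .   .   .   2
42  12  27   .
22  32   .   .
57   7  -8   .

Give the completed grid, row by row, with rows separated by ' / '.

-3 67 52 2 / 42 12 27 37 / 22 32 47 17 / 57 7 -8 62

Anti-diagonal is already complete: 2 + 27 + 32 + 57 = 118, so that is the magic constant.
Row 2 must total 118; the given cells sum to 81, so (2,4) = 37.
Row 4: 57 + 7 + (-8) + ? = 118, so (4,4) = 62.
Column 1: 42 + 22 + 57 + ? = 118, so (1,1) = -3.
The remaining cell in column 2 is (1,2) = 118 − 51 = 67.
Column 4: 2 + 37 + 62 + ? = 118, so (3,4) = 17.
The remaining cell in main diagonal is (3,3) = 118 − 71 = 47.
Using row 1: -3 + 67 + 2 + ? → (1,3) = 118 − 66 = 52.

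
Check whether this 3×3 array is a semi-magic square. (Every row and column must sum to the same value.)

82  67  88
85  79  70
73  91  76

No — column 1 sums to 240 but row 2 sums to 234.

Row 1: 82 + 67 + 88 = 237.
Row 2: 85 + 79 + 70 = 234.
Row 3: 73 + 91 + 76 = 240.
Column 1: 82 + 85 + 73 = 240.
Column 2: 67 + 79 + 91 = 237.
Column 3: 88 + 70 + 76 = 234.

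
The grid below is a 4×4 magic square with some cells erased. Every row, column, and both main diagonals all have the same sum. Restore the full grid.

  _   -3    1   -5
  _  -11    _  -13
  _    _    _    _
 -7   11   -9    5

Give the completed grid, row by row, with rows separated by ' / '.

Row 4 is already complete: -7 + 11 + -9 + 5 = 0, so that is the magic constant.
Row 1: -3 + 1 + (-5) + ? = 0, so (1,1) = 7.
The remaining cell in column 2 is (3,2) = 0 − (-3) = 3.
From column 4, 0 − (-5 + (-13) + 5) gives (3,4) = 13.
Main diagonal: 7 + (-11) + 5 + ? = 0, so (3,3) = -1.
Using anti-diagonal: -5 + 3 + (-7) + ? → (2,3) = 0 − (-9) = 9.
From row 2, 0 − (-11 + 9 + (-13)) gives (2,1) = 15.
The remaining cell in row 3 is (3,1) = 0 − 15 = -15.

7 -3 1 -5 / 15 -11 9 -13 / -15 3 -1 13 / -7 11 -9 5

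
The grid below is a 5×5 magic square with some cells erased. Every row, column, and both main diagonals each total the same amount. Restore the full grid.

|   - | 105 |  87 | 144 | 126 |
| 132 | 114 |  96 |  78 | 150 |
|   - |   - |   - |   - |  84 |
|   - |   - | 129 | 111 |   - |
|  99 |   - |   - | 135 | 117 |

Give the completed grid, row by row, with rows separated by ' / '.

Row 2 is already complete: 132 + 114 + 96 + 78 + 150 = 570, so that is the magic constant.
The remaining cell in row 1 is (1,1) = 570 − 462 = 108.
From column 4, 570 − (144 + 78 + 111 + 135) gives (3,4) = 102.
Using column 5: 126 + 150 + 84 + 117 + ? → (4,5) = 570 − 477 = 93.
From main diagonal, 570 − (108 + 114 + 111 + 117) gives (3,3) = 120.
Anti-diagonal: 126 + 78 + 120 + 99 + ? = 570, so (4,2) = 147.
From row 4, 570 − (147 + 129 + 111 + 93) gives (4,1) = 90.
Column 1: 108 + 132 + 90 + 99 + ? = 570, so (3,1) = 141.
From column 3, 570 − (87 + 96 + 120 + 129) gives (5,3) = 138.
The remaining cell in row 3 is (3,2) = 570 − 447 = 123.
From row 5, 570 − (99 + 138 + 135 + 117) gives (5,2) = 81.

108 105 87 144 126 / 132 114 96 78 150 / 141 123 120 102 84 / 90 147 129 111 93 / 99 81 138 135 117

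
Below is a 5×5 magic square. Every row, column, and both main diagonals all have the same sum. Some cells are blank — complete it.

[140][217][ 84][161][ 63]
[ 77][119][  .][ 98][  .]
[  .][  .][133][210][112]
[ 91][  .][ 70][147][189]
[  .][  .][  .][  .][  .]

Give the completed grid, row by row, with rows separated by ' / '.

Row 1 is already complete: 140 + 217 + 84 + 161 + 63 = 665, so that is the magic constant.
Row 4 must total 665; the given cells sum to 497, so (4,2) = 168.
Column 4: 161 + 98 + 210 + 147 + ? = 665, so (5,4) = 49.
The remaining cell in main diagonal is (5,5) = 665 − 539 = 126.
Using anti-diagonal: 63 + 98 + 133 + 168 + ? → (5,1) = 665 − 462 = 203.
The remaining cell in column 1 is (3,1) = 665 − 511 = 154.
From column 5, 665 − (63 + 112 + 189 + 126) gives (2,5) = 175.
Row 2 needs 665; the known cells sum to 469, so (2,3) = 196.
The remaining cell in row 3 is (3,2) = 665 − 609 = 56.
From column 2, 665 − (217 + 119 + 56 + 168) gives (5,2) = 105.
The remaining cell in column 3 is (5,3) = 665 − 483 = 182.

140 217 84 161 63 / 77 119 196 98 175 / 154 56 133 210 112 / 91 168 70 147 189 / 203 105 182 49 126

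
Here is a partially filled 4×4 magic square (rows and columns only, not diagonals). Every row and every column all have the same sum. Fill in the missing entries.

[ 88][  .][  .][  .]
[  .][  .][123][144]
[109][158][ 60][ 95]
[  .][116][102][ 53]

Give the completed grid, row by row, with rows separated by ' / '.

Row 3 is already complete: 109 + 158 + 60 + 95 = 422, so that is the magic constant.
Row 4 must total 422; the given cells sum to 271, so (4,1) = 151.
From column 1, 422 − (88 + 109 + 151) gives (2,1) = 74.
Column 3: 123 + 60 + 102 + ? = 422, so (1,3) = 137.
Column 4: 144 + 95 + 53 + ? = 422, so (1,4) = 130.
From row 1, 422 − (88 + 137 + 130) gives (1,2) = 67.
Using row 2: 74 + 123 + 144 + ? → (2,2) = 422 − 341 = 81.

88 67 137 130 / 74 81 123 144 / 109 158 60 95 / 151 116 102 53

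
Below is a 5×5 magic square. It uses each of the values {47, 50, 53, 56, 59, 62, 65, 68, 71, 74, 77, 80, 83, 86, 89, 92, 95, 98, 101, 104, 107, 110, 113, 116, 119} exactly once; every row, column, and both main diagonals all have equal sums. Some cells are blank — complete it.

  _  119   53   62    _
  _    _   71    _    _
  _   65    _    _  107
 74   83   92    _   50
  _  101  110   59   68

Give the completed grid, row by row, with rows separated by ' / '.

The 25 entries sum to 2075, so each line sums to 2075/5 = 415.
Row 4 must total 415; the given cells sum to 299, so (4,4) = 116.
From row 5, 415 − (101 + 110 + 59 + 68) gives (5,1) = 77.
Using column 2: 119 + 65 + 83 + 101 + ? → (2,2) = 415 − 368 = 47.
Column 3: 53 + 71 + 92 + 110 + ? = 415, so (3,3) = 89.
Main diagonal: 47 + 89 + 116 + 68 + ? = 415, so (1,1) = 95.
Row 1 must total 415; the given cells sum to 329, so (1,5) = 86.
Column 5 must total 415; the given cells sum to 311, so (2,5) = 104.
Anti-diagonal needs 415; the known cells sum to 335, so (2,4) = 80.
Using row 2: 47 + 71 + 80 + 104 + ? → (2,1) = 415 − 302 = 113.
Column 1: 95 + 113 + 74 + 77 + ? = 415, so (3,1) = 56.
Column 4 needs 415; the known cells sum to 317, so (3,4) = 98.

95 119 53 62 86 / 113 47 71 80 104 / 56 65 89 98 107 / 74 83 92 116 50 / 77 101 110 59 68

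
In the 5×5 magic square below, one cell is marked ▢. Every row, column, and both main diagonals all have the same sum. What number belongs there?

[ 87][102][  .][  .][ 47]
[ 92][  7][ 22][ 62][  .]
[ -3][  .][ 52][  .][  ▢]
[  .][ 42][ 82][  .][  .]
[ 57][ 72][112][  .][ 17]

107

Anti-diagonal is complete and sums to 260; that is the magic constant.
The remaining cell in row 2 is (2,5) = 260 − 183 = 77.
Using row 5: 57 + 72 + 112 + 17 + ? → (5,4) = 260 − 258 = 2.
Column 1 must total 260; the given cells sum to 233, so (4,1) = 27.
Column 2: 102 + 7 + 42 + 72 + ? = 260, so (3,2) = 37.
Column 3 must total 260; the given cells sum to 268, so (1,3) = -8.
Using main diagonal: 87 + 7 + 52 + 17 + ? → (4,4) = 260 − 163 = 97.
The remaining cell in row 1 is (1,4) = 260 − 228 = 32.
Row 4 needs 260; the known cells sum to 248, so (4,5) = 12.
From column 4, 260 − (32 + 62 + 97 + 2) gives (3,4) = 67.
Column 5: 47 + 77 + 12 + 17 + ? = 260, so (3,5) = 107.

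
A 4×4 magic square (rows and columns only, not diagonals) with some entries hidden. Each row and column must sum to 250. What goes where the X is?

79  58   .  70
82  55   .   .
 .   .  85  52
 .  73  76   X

From row 1, 250 − (79 + 58 + 70) gives (1,3) = 43.
Column 2 must total 250; the given cells sum to 186, so (3,2) = 64.
From column 3, 250 − (43 + 85 + 76) gives (2,3) = 46.
Row 2 must total 250; the given cells sum to 183, so (2,4) = 67.
The remaining cell in row 3 is (3,1) = 250 − 201 = 49.
From column 1, 250 − (79 + 82 + 49) gives (4,1) = 40.
Column 4 needs 250; the known cells sum to 189, so (4,4) = 61.

61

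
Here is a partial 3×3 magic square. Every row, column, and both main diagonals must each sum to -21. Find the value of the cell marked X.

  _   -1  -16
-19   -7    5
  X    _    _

Row 1: -1 + (-16) + ? = -21, so (1,1) = -4.
The remaining cell in column 1 is (3,1) = -21 − (-23) = 2.

2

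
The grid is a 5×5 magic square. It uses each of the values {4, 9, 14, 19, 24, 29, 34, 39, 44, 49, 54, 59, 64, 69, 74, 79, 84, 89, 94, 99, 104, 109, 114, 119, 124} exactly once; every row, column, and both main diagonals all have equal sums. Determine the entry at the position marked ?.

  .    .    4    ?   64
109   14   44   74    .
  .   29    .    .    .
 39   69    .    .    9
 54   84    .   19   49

34

The 25 entries sum to 1600, so each line sums to 1600/5 = 320.
Row 2 needs 320; the known cells sum to 241, so (2,5) = 79.
Row 5 must total 320; the given cells sum to 206, so (5,3) = 114.
The remaining cell in column 2 is (1,2) = 320 − 196 = 124.
Column 5 needs 320; the known cells sum to 201, so (3,5) = 119.
Anti-diagonal needs 320; the known cells sum to 261, so (3,3) = 59.
Column 3 needs 320; the known cells sum to 221, so (4,3) = 99.
Row 4 needs 320; the known cells sum to 216, so (4,4) = 104.
The remaining cell in main diagonal is (1,1) = 320 − 226 = 94.
The remaining cell in row 1 is (1,4) = 320 − 286 = 34.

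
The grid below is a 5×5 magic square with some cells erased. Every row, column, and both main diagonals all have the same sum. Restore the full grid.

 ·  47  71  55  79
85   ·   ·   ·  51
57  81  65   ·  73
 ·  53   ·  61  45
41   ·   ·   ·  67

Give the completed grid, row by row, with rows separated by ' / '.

63 47 71 55 79 / 85 59 43 77 51 / 57 81 65 39 73 / 69 53 87 61 45 / 41 75 49 83 67

Column 5 is already complete: 79 + 51 + 73 + 45 + 67 = 315, so that is the magic constant.
From row 1, 315 − (47 + 71 + 55 + 79) gives (1,1) = 63.
Row 3 needs 315; the known cells sum to 276, so (3,4) = 39.
The remaining cell in column 1 is (4,1) = 315 − 246 = 69.
Using main diagonal: 63 + 65 + 61 + 67 + ? → (2,2) = 315 − 256 = 59.
Using anti-diagonal: 79 + 65 + 53 + 41 + ? → (2,4) = 315 − 238 = 77.
From row 2, 315 − (85 + 59 + 77 + 51) gives (2,3) = 43.
Row 4 needs 315; the known cells sum to 228, so (4,3) = 87.
Using column 2: 47 + 59 + 81 + 53 + ? → (5,2) = 315 − 240 = 75.
From column 3, 315 − (71 + 43 + 65 + 87) gives (5,3) = 49.
Column 4: 55 + 77 + 39 + 61 + ? = 315, so (5,4) = 83.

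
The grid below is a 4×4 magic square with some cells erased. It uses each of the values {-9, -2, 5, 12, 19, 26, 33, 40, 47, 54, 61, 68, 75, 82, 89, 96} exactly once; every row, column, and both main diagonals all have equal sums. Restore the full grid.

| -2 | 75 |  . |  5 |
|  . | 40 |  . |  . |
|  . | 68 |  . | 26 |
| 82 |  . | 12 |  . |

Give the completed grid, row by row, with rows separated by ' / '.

The 16 entries sum to 696, so each line sums to 696/4 = 174.
From row 1, 174 − (-2 + 75 + 5) gives (1,3) = 96.
Column 2 must total 174; the given cells sum to 183, so (4,2) = -9.
Anti-diagonal must total 174; the given cells sum to 155, so (2,3) = 19.
Row 4 needs 174; the known cells sum to 85, so (4,4) = 89.
Column 3 must total 174; the given cells sum to 127, so (3,3) = 47.
Column 4: 5 + 26 + 89 + ? = 174, so (2,4) = 54.
Using row 2: 40 + 19 + 54 + ? → (2,1) = 174 − 113 = 61.
Row 3 must total 174; the given cells sum to 141, so (3,1) = 33.

-2 75 96 5 / 61 40 19 54 / 33 68 47 26 / 82 -9 12 89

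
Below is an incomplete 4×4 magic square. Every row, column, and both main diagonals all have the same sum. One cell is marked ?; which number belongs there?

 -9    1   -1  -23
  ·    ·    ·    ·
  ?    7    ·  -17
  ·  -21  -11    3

-15

Row 1 is complete and sums to -32; that is the magic constant.
Using row 4: -21 + (-11) + 3 + ? → (4,1) = -32 − (-29) = -3.
Column 2 must total -32; the given cells sum to -13, so (2,2) = -19.
Column 4 needs -32; the known cells sum to -37, so (2,4) = 5.
The remaining cell in main diagonal is (3,3) = -32 − (-25) = -7.
From anti-diagonal, -32 − (-23 + 7 + (-3)) gives (2,3) = -13.
Using row 2: -19 + (-13) + 5 + ? → (2,1) = -32 − (-27) = -5.
From row 3, -32 − (7 + (-7) + (-17)) gives (3,1) = -15.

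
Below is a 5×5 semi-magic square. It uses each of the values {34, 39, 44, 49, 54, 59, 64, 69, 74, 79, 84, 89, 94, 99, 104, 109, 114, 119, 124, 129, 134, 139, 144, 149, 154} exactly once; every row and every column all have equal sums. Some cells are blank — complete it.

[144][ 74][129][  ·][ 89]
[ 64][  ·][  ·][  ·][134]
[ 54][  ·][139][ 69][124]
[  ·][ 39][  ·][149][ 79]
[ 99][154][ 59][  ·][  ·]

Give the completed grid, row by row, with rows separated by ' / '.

The 25 entries sum to 2350, so each line sums to 2350/5 = 470.
Row 1: 144 + 74 + 129 + 89 + ? = 470, so (1,4) = 34.
Using row 3: 54 + 139 + 69 + 124 + ? → (3,2) = 470 − 386 = 84.
Using column 1: 144 + 64 + 54 + 99 + ? → (4,1) = 470 − 361 = 109.
Using column 2: 74 + 84 + 39 + 154 + ? → (2,2) = 470 − 351 = 119.
Column 5 must total 470; the given cells sum to 426, so (5,5) = 44.
From row 4, 470 − (109 + 39 + 149 + 79) gives (4,3) = 94.
Row 5 needs 470; the known cells sum to 356, so (5,4) = 114.
The remaining cell in column 3 is (2,3) = 470 − 421 = 49.
From column 4, 470 − (34 + 69 + 149 + 114) gives (2,4) = 104.

144 74 129 34 89 / 64 119 49 104 134 / 54 84 139 69 124 / 109 39 94 149 79 / 99 154 59 114 44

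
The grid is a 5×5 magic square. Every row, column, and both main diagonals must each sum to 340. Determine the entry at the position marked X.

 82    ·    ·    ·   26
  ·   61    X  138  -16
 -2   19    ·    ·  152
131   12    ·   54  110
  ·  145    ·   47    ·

117

From row 4, 340 − (131 + 12 + 54 + 110) gives (4,3) = 33.
Column 2: 61 + 19 + 12 + 145 + ? = 340, so (1,2) = 103.
Using column 5: 26 + (-16) + 152 + 110 + ? → (5,5) = 340 − 272 = 68.
Using main diagonal: 82 + 61 + 54 + 68 + ? → (3,3) = 340 − 265 = 75.
Anti-diagonal must total 340; the given cells sum to 251, so (5,1) = 89.
Row 3: -2 + 19 + 75 + 152 + ? = 340, so (3,4) = 96.
Row 5 must total 340; the given cells sum to 349, so (5,3) = -9.
Column 1: 82 + (-2) + 131 + 89 + ? = 340, so (2,1) = 40.
From column 4, 340 − (138 + 96 + 54 + 47) gives (1,4) = 5.
Row 1 needs 340; the known cells sum to 216, so (1,3) = 124.
From row 2, 340 − (40 + 61 + 138 + (-16)) gives (2,3) = 117.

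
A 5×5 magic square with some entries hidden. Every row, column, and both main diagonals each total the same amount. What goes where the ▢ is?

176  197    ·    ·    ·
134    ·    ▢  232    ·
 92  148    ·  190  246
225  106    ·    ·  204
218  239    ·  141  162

Column 1 is complete and sums to 845; that is the magic constant.
Using row 3: 92 + 148 + 190 + 246 + ? → (3,3) = 845 − 676 = 169.
From row 5, 845 − (218 + 239 + 141 + 162) gives (5,3) = 85.
Using column 2: 197 + 148 + 106 + 239 + ? → (2,2) = 845 − 690 = 155.
Main diagonal needs 845; the known cells sum to 662, so (4,4) = 183.
From anti-diagonal, 845 − (232 + 169 + 106 + 218) gives (1,5) = 120.
From row 4, 845 − (225 + 106 + 183 + 204) gives (4,3) = 127.
Column 4 needs 845; the known cells sum to 746, so (1,4) = 99.
Using column 5: 120 + 246 + 204 + 162 + ? → (2,5) = 845 − 732 = 113.
The remaining cell in row 1 is (1,3) = 845 − 592 = 253.
Using row 2: 134 + 155 + 232 + 113 + ? → (2,3) = 845 − 634 = 211.

211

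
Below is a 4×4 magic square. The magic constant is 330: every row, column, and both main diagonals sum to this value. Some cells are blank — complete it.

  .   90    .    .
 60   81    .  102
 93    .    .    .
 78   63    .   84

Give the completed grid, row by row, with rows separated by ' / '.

99 90 72 69 / 60 81 87 102 / 93 96 66 75 / 78 63 105 84

From row 2, 330 − (60 + 81 + 102) gives (2,3) = 87.
The remaining cell in row 4 is (4,3) = 330 − 225 = 105.
Using column 1: 60 + 93 + 78 + ? → (1,1) = 330 − 231 = 99.
Column 2 must total 330; the given cells sum to 234, so (3,2) = 96.
The remaining cell in main diagonal is (3,3) = 330 − 264 = 66.
Anti-diagonal must total 330; the given cells sum to 261, so (1,4) = 69.
Row 1 must total 330; the given cells sum to 258, so (1,3) = 72.
Row 3 needs 330; the known cells sum to 255, so (3,4) = 75.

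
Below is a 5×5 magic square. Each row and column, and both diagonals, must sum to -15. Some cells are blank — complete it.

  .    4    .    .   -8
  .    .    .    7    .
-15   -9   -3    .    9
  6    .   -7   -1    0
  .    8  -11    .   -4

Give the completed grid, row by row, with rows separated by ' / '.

-2 4 5 -14 -8 / -6 -5 1 7 -12 / -15 -9 -3 3 9 / 6 -13 -7 -1 0 / 2 8 -11 -10 -4

Row 3: -15 + (-9) + (-3) + 9 + ? = -15, so (3,4) = 3.
The remaining cell in row 4 is (4,2) = -15 − (-2) = -13.
Column 2: 4 + (-9) + (-13) + 8 + ? = -15, so (2,2) = -5.
Column 5 needs -15; the known cells sum to -3, so (2,5) = -12.
The remaining cell in main diagonal is (1,1) = -15 − (-13) = -2.
Anti-diagonal: -8 + 7 + (-3) + (-13) + ? = -15, so (5,1) = 2.
Using row 5: 2 + 8 + (-11) + (-4) + ? → (5,4) = -15 − (-5) = -10.
The remaining cell in column 1 is (2,1) = -15 − (-9) = -6.
Column 4 needs -15; the known cells sum to -1, so (1,4) = -14.
Using row 1: -2 + 4 + (-14) + (-8) + ? → (1,3) = -15 − (-20) = 5.
Using row 2: -6 + (-5) + 7 + (-12) + ? → (2,3) = -15 − (-16) = 1.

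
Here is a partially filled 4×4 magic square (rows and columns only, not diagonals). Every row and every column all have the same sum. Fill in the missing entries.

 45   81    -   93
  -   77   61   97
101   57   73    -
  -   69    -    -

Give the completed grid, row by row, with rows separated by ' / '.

45 81 65 93 / 49 77 61 97 / 101 57 73 53 / 89 69 85 41

Column 2 is already complete: 81 + 77 + 57 + 69 = 284, so that is the magic constant.
Row 1 must total 284; the given cells sum to 219, so (1,3) = 65.
From row 2, 284 − (77 + 61 + 97) gives (2,1) = 49.
Row 3 needs 284; the known cells sum to 231, so (3,4) = 53.
Using column 1: 45 + 49 + 101 + ? → (4,1) = 284 − 195 = 89.
From column 3, 284 − (65 + 61 + 73) gives (4,3) = 85.
Using column 4: 93 + 97 + 53 + ? → (4,4) = 284 − 243 = 41.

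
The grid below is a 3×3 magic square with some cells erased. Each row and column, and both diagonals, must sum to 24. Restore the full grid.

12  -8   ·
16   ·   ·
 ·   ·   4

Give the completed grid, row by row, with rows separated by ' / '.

Row 1 needs 24; the known cells sum to 4, so (1,3) = 20.
Column 1: 12 + 16 + ? = 24, so (3,1) = -4.
Using column 3: 20 + 4 + ? → (2,3) = 24 − 24 = 0.
Main diagonal must total 24; the given cells sum to 16, so (2,2) = 8.
The remaining cell in row 3 is (3,2) = 24 − 0 = 24.

12 -8 20 / 16 8 0 / -4 24 4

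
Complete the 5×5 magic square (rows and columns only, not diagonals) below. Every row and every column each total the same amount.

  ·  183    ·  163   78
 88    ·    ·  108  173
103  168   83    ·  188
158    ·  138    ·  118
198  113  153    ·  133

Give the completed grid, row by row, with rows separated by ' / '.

Column 5 is already complete: 78 + 173 + 188 + 118 + 133 = 690, so that is the magic constant.
From row 3, 690 − (103 + 168 + 83 + 188) gives (3,4) = 148.
Using row 5: 198 + 113 + 153 + 133 + ? → (5,4) = 690 − 597 = 93.
From column 1, 690 − (88 + 103 + 158 + 198) gives (1,1) = 143.
The remaining cell in column 4 is (4,4) = 690 − 512 = 178.
Row 1 needs 690; the known cells sum to 567, so (1,3) = 123.
From row 4, 690 − (158 + 138 + 178 + 118) gives (4,2) = 98.
From column 2, 690 − (183 + 168 + 98 + 113) gives (2,2) = 128.
The remaining cell in column 3 is (2,3) = 690 − 497 = 193.

143 183 123 163 78 / 88 128 193 108 173 / 103 168 83 148 188 / 158 98 138 178 118 / 198 113 153 93 133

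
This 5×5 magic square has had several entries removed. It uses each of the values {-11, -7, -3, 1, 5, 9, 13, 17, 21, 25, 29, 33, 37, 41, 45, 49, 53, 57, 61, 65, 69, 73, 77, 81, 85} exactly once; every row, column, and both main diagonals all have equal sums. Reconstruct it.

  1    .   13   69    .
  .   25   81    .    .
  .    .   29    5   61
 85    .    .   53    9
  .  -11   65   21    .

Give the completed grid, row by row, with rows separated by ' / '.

The 25 entries sum to 925, so each line sums to 925/5 = 185.
The remaining cell in column 3 is (4,3) = 185 − 188 = -3.
Column 4: 69 + 5 + 53 + 21 + ? = 185, so (2,4) = 37.
Using main diagonal: 1 + 25 + 29 + 53 + ? → (5,5) = 185 − 108 = 77.
Using row 4: 85 + (-3) + 53 + 9 + ? → (4,2) = 185 − 144 = 41.
From row 5, 185 − (-11 + 65 + 21 + 77) gives (5,1) = 33.
Anti-diagonal must total 185; the given cells sum to 140, so (1,5) = 45.
Row 1 needs 185; the known cells sum to 128, so (1,2) = 57.
From column 2, 185 − (57 + 25 + 41 + (-11)) gives (3,2) = 73.
The remaining cell in column 5 is (2,5) = 185 − 192 = -7.
Row 2 must total 185; the given cells sum to 136, so (2,1) = 49.
Row 3: 73 + 29 + 5 + 61 + ? = 185, so (3,1) = 17.

1 57 13 69 45 / 49 25 81 37 -7 / 17 73 29 5 61 / 85 41 -3 53 9 / 33 -11 65 21 77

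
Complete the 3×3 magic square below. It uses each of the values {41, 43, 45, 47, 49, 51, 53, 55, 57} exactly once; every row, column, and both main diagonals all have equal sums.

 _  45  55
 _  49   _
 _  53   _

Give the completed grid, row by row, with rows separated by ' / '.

The 9 entries sum to 441, so each line sums to 441/3 = 147.
Using row 1: 45 + 55 + ? → (1,1) = 147 − 100 = 47.
Main diagonal: 47 + 49 + ? = 147, so (3,3) = 51.
From anti-diagonal, 147 − (55 + 49) gives (3,1) = 43.
Column 1 must total 147; the given cells sum to 90, so (2,1) = 57.
Column 3: 55 + 51 + ? = 147, so (2,3) = 41.

47 45 55 / 57 49 41 / 43 53 51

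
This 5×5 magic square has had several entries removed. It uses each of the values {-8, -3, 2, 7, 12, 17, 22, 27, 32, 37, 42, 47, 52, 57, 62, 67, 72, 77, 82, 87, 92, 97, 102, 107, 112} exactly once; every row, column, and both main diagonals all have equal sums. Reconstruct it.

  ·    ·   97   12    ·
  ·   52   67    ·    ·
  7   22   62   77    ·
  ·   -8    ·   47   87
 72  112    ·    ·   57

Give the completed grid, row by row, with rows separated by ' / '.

42 82 97 12 27 / 37 52 67 107 -3 / 7 22 62 77 92 / 102 -8 32 47 87 / 72 112 2 17 57

The 25 entries sum to 1300, so each line sums to 1300/5 = 260.
The remaining cell in row 3 is (3,5) = 260 − 168 = 92.
Column 2 must total 260; the given cells sum to 178, so (1,2) = 82.
Main diagonal needs 260; the known cells sum to 218, so (1,1) = 42.
Using row 1: 42 + 82 + 97 + 12 + ? → (1,5) = 260 − 233 = 27.
Using column 5: 27 + 92 + 87 + 57 + ? → (2,5) = 260 − 263 = -3.
Anti-diagonal: 27 + 62 + (-8) + 72 + ? = 260, so (2,4) = 107.
Row 2: 52 + 67 + 107 + (-3) + ? = 260, so (2,1) = 37.
Column 1 needs 260; the known cells sum to 158, so (4,1) = 102.
From column 4, 260 − (12 + 107 + 77 + 47) gives (5,4) = 17.
Row 4 needs 260; the known cells sum to 228, so (4,3) = 32.
Row 5: 72 + 112 + 17 + 57 + ? = 260, so (5,3) = 2.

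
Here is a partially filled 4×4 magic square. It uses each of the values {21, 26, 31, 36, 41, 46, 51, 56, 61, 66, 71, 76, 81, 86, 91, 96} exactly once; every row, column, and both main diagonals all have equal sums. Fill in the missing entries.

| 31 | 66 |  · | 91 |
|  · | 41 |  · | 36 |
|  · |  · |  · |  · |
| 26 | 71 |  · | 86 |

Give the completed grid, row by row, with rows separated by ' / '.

31 66 46 91 / 96 41 61 36 / 81 56 76 21 / 26 71 51 86

The 16 entries sum to 936, so each line sums to 936/4 = 234.
Using row 1: 31 + 66 + 91 + ? → (1,3) = 234 − 188 = 46.
From row 4, 234 − (26 + 71 + 86) gives (4,3) = 51.
From column 2, 234 − (66 + 41 + 71) gives (3,2) = 56.
Column 4 needs 234; the known cells sum to 213, so (3,4) = 21.
Using main diagonal: 31 + 41 + 86 + ? → (3,3) = 234 − 158 = 76.
The remaining cell in anti-diagonal is (2,3) = 234 − 173 = 61.
From row 2, 234 − (41 + 61 + 36) gives (2,1) = 96.
Row 3 needs 234; the known cells sum to 153, so (3,1) = 81.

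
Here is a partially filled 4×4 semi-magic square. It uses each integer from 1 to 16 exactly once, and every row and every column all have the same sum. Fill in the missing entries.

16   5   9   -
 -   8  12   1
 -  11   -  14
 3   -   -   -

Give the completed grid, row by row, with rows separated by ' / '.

16 5 9 4 / 13 8 12 1 / 2 11 7 14 / 3 10 6 15

The entries are 1 through 16, which sum to 136, so each line sums to 136/4 = 34.
Row 1 needs 34; the known cells sum to 30, so (1,4) = 4.
Row 2 needs 34; the known cells sum to 21, so (2,1) = 13.
Using column 1: 16 + 13 + 3 + ? → (3,1) = 34 − 32 = 2.
Column 2: 5 + 8 + 11 + ? = 34, so (4,2) = 10.
Column 4 needs 34; the known cells sum to 19, so (4,4) = 15.
Row 3 needs 34; the known cells sum to 27, so (3,3) = 7.
The remaining cell in row 4 is (4,3) = 34 − 28 = 6.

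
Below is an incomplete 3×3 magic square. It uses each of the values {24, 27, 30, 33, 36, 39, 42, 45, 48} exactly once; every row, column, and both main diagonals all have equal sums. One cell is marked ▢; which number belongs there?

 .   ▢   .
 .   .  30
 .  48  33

24

The 9 entries sum to 324, so each line sums to 324/3 = 108.
Row 3: 48 + 33 + ? = 108, so (3,1) = 27.
The remaining cell in column 3 is (1,3) = 108 − 63 = 45.
Anti-diagonal needs 108; the known cells sum to 72, so (2,2) = 36.
Row 2 must total 108; the given cells sum to 66, so (2,1) = 42.
Column 1: 42 + 27 + ? = 108, so (1,1) = 39.
The remaining cell in column 2 is (1,2) = 108 − 84 = 24.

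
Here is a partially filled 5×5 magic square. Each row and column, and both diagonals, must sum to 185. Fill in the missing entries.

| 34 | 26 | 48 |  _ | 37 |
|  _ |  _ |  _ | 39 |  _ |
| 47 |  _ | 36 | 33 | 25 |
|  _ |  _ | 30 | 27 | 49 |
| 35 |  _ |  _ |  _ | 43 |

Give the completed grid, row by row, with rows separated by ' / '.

The remaining cell in row 1 is (1,4) = 185 − 145 = 40.
Row 3 must total 185; the given cells sum to 141, so (3,2) = 44.
Column 4 needs 185; the known cells sum to 139, so (5,4) = 46.
From column 5, 185 − (37 + 25 + 49 + 43) gives (2,5) = 31.
From main diagonal, 185 − (34 + 36 + 27 + 43) gives (2,2) = 45.
The remaining cell in anti-diagonal is (4,2) = 185 − 147 = 38.
Row 4: 38 + 30 + 27 + 49 + ? = 185, so (4,1) = 41.
From column 1, 185 − (34 + 47 + 41 + 35) gives (2,1) = 28.
Using column 2: 26 + 45 + 44 + 38 + ? → (5,2) = 185 − 153 = 32.
Row 2: 28 + 45 + 39 + 31 + ? = 185, so (2,3) = 42.
The remaining cell in row 5 is (5,3) = 185 − 156 = 29.

34 26 48 40 37 / 28 45 42 39 31 / 47 44 36 33 25 / 41 38 30 27 49 / 35 32 29 46 43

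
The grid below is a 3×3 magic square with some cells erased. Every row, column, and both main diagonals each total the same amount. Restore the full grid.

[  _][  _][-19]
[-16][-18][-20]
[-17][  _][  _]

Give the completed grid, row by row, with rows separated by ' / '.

Anti-diagonal is already complete: -19 + -18 + -17 = -54, so that is the magic constant.
Column 1 needs -54; the known cells sum to -33, so (1,1) = -21.
The remaining cell in column 3 is (3,3) = -54 − (-39) = -15.
Row 1: -21 + (-19) + ? = -54, so (1,2) = -14.
Row 3 must total -54; the given cells sum to -32, so (3,2) = -22.

-21 -14 -19 / -16 -18 -20 / -17 -22 -15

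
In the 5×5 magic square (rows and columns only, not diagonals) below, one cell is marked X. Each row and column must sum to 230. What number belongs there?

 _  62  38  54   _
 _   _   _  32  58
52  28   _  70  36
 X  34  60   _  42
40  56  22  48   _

68

Row 3: 52 + 28 + 70 + 36 + ? = 230, so (3,3) = 44.
Row 5: 40 + 56 + 22 + 48 + ? = 230, so (5,5) = 64.
Column 2: 62 + 28 + 34 + 56 + ? = 230, so (2,2) = 50.
Column 3 must total 230; the given cells sum to 164, so (2,3) = 66.
Column 4 must total 230; the given cells sum to 204, so (4,4) = 26.
Column 5 must total 230; the given cells sum to 200, so (1,5) = 30.
Row 1: 62 + 38 + 54 + 30 + ? = 230, so (1,1) = 46.
From row 2, 230 − (50 + 66 + 32 + 58) gives (2,1) = 24.
Using row 4: 34 + 60 + 26 + 42 + ? → (4,1) = 230 − 162 = 68.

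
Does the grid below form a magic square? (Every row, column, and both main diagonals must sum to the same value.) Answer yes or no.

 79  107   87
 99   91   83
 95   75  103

Yes

Row 1: 79 + 107 + 87 = 273.
Row 2: 99 + 91 + 83 = 273.
Row 3: 95 + 75 + 103 = 273.
Column 1: 79 + 99 + 95 = 273.
Column 2: 107 + 91 + 75 = 273.
Column 3: 87 + 83 + 103 = 273.
Main diagonal: 79 + 91 + 103 = 273.
Anti-diagonal: 87 + 91 + 95 = 273.
All lines sum to 273.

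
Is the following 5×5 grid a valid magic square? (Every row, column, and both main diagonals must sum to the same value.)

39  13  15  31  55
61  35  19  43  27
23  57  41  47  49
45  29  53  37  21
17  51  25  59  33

No — column 5 sums to 185 but row 1 sums to 153.

Row 1: 39 + 13 + 15 + 31 + 55 = 153.
Row 2: 61 + 35 + 19 + 43 + 27 = 185.
Row 3: 23 + 57 + 41 + 47 + 49 = 217.
Row 4: 45 + 29 + 53 + 37 + 21 = 185.
Row 5: 17 + 51 + 25 + 59 + 33 = 185.
Column 1: 39 + 61 + 23 + 45 + 17 = 185.
Column 2: 13 + 35 + 57 + 29 + 51 = 185.
Column 3: 15 + 19 + 41 + 53 + 25 = 153.
Column 4: 31 + 43 + 47 + 37 + 59 = 217.
Column 5: 55 + 27 + 49 + 21 + 33 = 185.
Main diagonal: 39 + 35 + 41 + 37 + 33 = 185.
Anti-diagonal: 55 + 43 + 41 + 29 + 17 = 185.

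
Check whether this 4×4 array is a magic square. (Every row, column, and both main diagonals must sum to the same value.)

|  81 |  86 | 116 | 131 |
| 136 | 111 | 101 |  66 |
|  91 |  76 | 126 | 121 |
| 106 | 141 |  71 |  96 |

Row 1: 81 + 86 + 116 + 131 = 414.
Row 2: 136 + 111 + 101 + 66 = 414.
Row 3: 91 + 76 + 126 + 121 = 414.
Row 4: 106 + 141 + 71 + 96 = 414.
Column 1: 81 + 136 + 91 + 106 = 414.
Column 2: 86 + 111 + 76 + 141 = 414.
Column 3: 116 + 101 + 126 + 71 = 414.
Column 4: 131 + 66 + 121 + 96 = 414.
Main diagonal: 81 + 111 + 126 + 96 = 414.
Anti-diagonal: 131 + 101 + 76 + 106 = 414.
All lines sum to 414.

Yes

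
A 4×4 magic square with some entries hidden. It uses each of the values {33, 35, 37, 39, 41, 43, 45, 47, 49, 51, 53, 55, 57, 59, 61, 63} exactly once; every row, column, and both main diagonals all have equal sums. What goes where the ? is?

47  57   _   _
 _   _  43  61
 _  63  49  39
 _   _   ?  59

45

The 16 entries sum to 768, so each line sums to 768/4 = 192.
The remaining cell in row 3 is (3,1) = 192 − 151 = 41.
Column 4 must total 192; the given cells sum to 159, so (1,4) = 33.
Main diagonal must total 192; the given cells sum to 155, so (2,2) = 37.
The remaining cell in anti-diagonal is (4,1) = 192 − 139 = 53.
From row 1, 192 − (47 + 57 + 33) gives (1,3) = 55.
Row 2 needs 192; the known cells sum to 141, so (2,1) = 51.
Using column 2: 57 + 37 + 63 + ? → (4,2) = 192 − 157 = 35.
Column 3: 55 + 43 + 49 + ? = 192, so (4,3) = 45.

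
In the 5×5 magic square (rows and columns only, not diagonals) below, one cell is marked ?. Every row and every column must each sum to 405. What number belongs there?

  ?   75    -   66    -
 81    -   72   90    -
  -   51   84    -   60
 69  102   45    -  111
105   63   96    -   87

57

Row 4 must total 405; the given cells sum to 327, so (4,4) = 78.
From row 5, 405 − (105 + 63 + 96 + 87) gives (5,4) = 54.
Column 2: 75 + 51 + 102 + 63 + ? = 405, so (2,2) = 114.
Column 3 must total 405; the given cells sum to 297, so (1,3) = 108.
Column 4 must total 405; the given cells sum to 288, so (3,4) = 117.
The remaining cell in row 2 is (2,5) = 405 − 357 = 48.
From row 3, 405 − (51 + 84 + 117 + 60) gives (3,1) = 93.
Column 1 needs 405; the known cells sum to 348, so (1,1) = 57.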